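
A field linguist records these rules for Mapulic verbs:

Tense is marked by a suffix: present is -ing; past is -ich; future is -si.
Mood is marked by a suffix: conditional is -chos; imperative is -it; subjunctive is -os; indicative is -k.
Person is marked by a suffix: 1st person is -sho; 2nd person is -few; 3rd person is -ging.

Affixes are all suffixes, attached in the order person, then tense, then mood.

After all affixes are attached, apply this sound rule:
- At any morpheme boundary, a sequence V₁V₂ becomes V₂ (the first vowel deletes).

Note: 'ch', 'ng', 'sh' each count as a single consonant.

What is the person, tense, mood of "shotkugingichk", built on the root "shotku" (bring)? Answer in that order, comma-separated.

3rd person, past, indicative

Segment: shotku-ging-ich-k.
person: -ging → 3rd person.
tense: -ich → past.
mood: -k → indicative.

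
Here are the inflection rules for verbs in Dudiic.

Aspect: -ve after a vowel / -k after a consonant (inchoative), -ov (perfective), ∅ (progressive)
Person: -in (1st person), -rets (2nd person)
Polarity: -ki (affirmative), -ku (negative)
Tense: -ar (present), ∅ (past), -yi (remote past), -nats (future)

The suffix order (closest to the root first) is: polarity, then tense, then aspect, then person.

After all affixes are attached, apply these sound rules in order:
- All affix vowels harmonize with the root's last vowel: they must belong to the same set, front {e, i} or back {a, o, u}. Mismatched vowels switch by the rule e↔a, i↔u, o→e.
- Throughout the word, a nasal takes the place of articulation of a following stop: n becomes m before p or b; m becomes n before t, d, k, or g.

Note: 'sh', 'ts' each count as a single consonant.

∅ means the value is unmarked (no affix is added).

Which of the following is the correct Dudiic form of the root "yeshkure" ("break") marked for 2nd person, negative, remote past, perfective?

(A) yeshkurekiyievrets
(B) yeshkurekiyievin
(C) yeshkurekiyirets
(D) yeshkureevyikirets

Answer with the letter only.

A

Attach polarity negative -ku → yeshkureku.
Attach tense remote past -yi → yeshkurekuyi.
Attach aspect perfective -ov → yeshkurekuyiov.
Attach person 2nd person -rets → yeshkurekuyiovrets.
Apply vowel harmony: yeshkurekuyiovrets → yeshkurekiyievrets.
Nasal assimilation: no change.
So the correct form is yeshkurekiyievrets, option (A).
(C) yeshkurekiyirets is wrong: it uses progressive instead of perfective for aspect.
(B) yeshkurekiyievin is wrong: it uses 1st person instead of 2nd person for person.
(D) yeshkureevyikirets is wrong: it has the affixes in the wrong order.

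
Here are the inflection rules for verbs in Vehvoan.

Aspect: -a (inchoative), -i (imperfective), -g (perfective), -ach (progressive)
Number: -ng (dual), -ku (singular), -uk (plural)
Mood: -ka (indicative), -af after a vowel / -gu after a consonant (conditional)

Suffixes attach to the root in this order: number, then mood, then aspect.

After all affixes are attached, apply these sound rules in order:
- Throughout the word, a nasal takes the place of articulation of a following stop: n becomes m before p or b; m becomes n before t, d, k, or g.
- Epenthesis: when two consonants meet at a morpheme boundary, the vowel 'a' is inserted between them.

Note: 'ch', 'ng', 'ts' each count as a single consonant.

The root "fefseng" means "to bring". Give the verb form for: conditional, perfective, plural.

fefsengukagug

Attach number plural -uk → fefsenguk.
Attach mood conditional -gu (after consonant 'k') → fefsengukgu.
Attach aspect perfective -g → fefsengukgug.
Nasal assimilation: no change.
Apply epenthesis: fefsengukgug → fefsengukagug.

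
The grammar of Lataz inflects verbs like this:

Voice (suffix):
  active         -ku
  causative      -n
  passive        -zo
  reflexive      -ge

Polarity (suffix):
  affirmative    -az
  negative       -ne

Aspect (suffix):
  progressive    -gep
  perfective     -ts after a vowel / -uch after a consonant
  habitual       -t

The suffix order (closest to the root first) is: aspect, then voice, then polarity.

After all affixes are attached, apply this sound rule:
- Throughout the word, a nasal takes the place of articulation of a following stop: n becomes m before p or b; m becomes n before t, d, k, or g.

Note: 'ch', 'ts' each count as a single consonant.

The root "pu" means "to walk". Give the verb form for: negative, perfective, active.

putskune

Attach aspect perfective -ts (after vowel 'u') → puts.
Attach voice active -ku → putsku.
Attach polarity negative -ne → putskune.
Nasal assimilation: no change.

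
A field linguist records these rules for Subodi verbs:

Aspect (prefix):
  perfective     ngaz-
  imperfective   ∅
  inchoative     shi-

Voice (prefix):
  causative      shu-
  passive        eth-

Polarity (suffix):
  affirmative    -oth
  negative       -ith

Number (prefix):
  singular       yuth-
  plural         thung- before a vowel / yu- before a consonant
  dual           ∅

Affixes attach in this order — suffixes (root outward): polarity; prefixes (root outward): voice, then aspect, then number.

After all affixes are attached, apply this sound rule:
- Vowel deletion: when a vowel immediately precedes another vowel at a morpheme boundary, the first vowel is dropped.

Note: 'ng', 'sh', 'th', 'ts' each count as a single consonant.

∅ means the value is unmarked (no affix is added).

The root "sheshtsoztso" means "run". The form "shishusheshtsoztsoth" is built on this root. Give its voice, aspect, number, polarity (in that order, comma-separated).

Segment: shi-shu-sheshtsoztso-oth.
voice: shu- → causative.
aspect: shi- → inchoative.
number: ∅ → dual.
polarity: -oth → affirmative.

causative, inchoative, dual, affirmative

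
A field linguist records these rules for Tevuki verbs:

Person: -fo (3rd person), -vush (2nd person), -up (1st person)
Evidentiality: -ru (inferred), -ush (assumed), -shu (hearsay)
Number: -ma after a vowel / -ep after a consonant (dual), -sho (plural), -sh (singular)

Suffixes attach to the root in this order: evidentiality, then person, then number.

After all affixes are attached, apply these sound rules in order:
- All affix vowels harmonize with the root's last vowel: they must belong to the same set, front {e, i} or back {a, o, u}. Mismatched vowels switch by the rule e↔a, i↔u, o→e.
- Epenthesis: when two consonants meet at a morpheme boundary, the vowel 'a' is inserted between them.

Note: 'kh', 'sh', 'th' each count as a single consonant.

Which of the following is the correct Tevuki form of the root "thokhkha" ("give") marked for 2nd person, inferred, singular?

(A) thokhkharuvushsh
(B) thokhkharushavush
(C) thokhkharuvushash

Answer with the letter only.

Attach evidentiality inferred -ru → thokhkharu.
Attach person 2nd person -vush → thokhkharuvush.
Attach number singular -sh → thokhkharuvushsh.
Vowel harmony: no change.
Apply epenthesis: thokhkharuvushsh → thokhkharuvushash.
So the correct form is thokhkharuvushash, option (C).
(B) thokhkharushavush is wrong: it has the affixes in the wrong order.
(A) thokhkharuvushsh is wrong: it fails to apply the sound rule(s).

C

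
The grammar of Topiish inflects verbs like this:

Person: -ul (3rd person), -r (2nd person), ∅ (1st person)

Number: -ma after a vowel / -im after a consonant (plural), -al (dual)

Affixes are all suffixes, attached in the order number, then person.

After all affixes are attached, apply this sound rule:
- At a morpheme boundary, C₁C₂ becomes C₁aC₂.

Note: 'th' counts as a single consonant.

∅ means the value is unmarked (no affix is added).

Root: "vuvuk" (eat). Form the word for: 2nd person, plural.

vuvukimar

Attach number plural -im (after consonant 'k') → vuvukim.
Attach person 2nd person -r → vuvukimr.
Apply epenthesis: vuvukimr → vuvukimar.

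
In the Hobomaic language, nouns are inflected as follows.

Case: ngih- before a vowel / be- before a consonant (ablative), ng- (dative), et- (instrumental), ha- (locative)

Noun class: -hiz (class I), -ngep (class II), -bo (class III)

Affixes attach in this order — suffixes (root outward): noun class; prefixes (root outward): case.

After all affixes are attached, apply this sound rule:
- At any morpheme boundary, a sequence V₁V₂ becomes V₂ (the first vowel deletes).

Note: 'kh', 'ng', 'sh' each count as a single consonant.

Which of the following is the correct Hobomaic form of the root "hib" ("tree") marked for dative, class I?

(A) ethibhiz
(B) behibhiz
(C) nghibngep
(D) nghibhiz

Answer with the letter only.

Attach case dative ng- → nghib.
Attach noun class class I -hiz → nghibhiz.
Vowel deletion: no change.
So the correct form is nghibhiz, option (D).
(C) nghibngep is wrong: it uses class II instead of class I for noun class.
(B) behibhiz is wrong: it uses ablative instead of dative for case.
(A) ethibhiz is wrong: it uses instrumental instead of dative for case.

D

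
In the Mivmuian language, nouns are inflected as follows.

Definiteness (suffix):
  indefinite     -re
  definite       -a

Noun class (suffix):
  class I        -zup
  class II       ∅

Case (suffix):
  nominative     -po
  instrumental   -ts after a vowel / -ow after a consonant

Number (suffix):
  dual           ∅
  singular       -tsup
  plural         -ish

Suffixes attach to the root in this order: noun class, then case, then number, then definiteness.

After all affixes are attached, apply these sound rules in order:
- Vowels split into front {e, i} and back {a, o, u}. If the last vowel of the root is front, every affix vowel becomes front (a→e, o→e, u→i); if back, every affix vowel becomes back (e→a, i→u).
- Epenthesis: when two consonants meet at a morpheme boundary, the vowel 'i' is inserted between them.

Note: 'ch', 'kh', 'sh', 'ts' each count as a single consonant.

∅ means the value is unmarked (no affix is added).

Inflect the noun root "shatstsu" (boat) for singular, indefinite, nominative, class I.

Attach noun class class I -zup → shatstsuzup.
Attach case nominative -po → shatstsuzuppo.
Attach number singular -tsup → shatstsuzuppotsup.
Attach definiteness indefinite -re → shatstsuzuppotsupre.
Apply vowel harmony: shatstsuzuppotsupre → shatstsuzuppotsupra.
Apply epenthesis: shatstsuzuppotsupra → shatstsuzupipotsupira.

shatstsuzupipotsupira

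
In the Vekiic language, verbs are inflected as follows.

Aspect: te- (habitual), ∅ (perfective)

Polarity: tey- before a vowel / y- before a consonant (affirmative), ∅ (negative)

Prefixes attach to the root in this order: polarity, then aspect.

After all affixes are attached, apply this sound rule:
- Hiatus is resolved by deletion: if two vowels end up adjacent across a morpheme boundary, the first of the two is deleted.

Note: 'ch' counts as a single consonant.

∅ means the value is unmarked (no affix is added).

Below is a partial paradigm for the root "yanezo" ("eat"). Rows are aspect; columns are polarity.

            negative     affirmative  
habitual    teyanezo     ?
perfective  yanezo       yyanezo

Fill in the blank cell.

Attach polarity affirmative y- (before consonant 'y') → yyanezo.
Attach aspect habitual te- → teyyanezo.
Vowel deletion: no change.

teyyanezo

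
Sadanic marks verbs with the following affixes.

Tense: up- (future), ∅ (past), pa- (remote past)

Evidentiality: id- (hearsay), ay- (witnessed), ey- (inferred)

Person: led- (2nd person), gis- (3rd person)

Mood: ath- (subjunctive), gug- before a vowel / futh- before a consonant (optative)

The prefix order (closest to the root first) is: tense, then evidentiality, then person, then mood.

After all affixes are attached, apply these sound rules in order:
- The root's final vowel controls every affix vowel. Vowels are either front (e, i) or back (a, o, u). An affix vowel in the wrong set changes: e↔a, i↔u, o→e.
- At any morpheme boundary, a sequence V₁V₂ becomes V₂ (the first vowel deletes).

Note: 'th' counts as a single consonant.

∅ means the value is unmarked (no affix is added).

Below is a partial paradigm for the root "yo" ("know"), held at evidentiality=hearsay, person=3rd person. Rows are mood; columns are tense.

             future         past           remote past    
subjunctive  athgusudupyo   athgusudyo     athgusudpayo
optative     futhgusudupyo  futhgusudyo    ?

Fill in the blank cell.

futhgusudpayo

Attach tense remote past pa- → payo.
Attach evidentiality hearsay id- → idpayo.
Attach person 3rd person gis- → gisidpayo.
Attach mood optative futh- (before consonant 'g') → futhgisidpayo.
Apply vowel harmony: futhgisidpayo → futhgusudpayo.
Vowel deletion: no change.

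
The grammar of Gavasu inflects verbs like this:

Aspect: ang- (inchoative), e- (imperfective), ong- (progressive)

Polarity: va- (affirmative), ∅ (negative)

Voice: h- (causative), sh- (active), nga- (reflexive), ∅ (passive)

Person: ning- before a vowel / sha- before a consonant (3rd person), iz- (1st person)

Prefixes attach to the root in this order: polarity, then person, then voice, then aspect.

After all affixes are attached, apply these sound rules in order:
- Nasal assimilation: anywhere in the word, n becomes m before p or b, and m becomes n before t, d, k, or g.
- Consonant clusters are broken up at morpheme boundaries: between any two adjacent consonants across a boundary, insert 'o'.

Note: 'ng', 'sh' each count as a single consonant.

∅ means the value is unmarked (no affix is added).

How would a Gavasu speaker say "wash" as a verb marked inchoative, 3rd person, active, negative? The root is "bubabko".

angoshoshabubabko

polarity = negative: zero marking, form stays bubabko.
Attach person 3rd person sha- (before consonant 'b') → shabubabko.
Attach voice active sh- → shshabubabko.
Attach aspect inchoative ang- → angshshabubabko.
Nasal assimilation: no change.
Apply epenthesis: angshshabubabko → angoshoshabubabko.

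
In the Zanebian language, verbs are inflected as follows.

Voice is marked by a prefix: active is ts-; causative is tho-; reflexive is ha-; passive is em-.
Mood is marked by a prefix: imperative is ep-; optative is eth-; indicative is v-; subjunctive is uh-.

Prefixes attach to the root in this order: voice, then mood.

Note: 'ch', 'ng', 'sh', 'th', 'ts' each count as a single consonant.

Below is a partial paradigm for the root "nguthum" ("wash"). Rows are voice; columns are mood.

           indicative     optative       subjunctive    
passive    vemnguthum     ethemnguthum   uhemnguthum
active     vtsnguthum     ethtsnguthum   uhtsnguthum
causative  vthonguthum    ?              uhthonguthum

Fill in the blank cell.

Attach voice causative tho- → thonguthum.
Attach mood optative eth- → eththonguthum.

eththonguthum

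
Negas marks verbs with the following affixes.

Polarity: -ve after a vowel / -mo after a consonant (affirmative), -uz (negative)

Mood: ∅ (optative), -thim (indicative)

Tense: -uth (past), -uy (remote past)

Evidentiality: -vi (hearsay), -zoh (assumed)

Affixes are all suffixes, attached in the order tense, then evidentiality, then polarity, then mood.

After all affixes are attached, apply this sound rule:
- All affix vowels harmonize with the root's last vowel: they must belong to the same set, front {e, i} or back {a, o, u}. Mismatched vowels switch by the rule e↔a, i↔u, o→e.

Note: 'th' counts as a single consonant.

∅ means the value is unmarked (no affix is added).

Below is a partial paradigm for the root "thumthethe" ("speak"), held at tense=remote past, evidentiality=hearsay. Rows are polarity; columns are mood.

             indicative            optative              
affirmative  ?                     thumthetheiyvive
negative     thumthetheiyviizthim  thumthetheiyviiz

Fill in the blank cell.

thumthetheiyvivethim

Attach tense remote past -uy → thumthetheuy.
Attach evidentiality hearsay -vi → thumthetheuyvi.
Attach polarity affirmative -ve (after vowel 'i') → thumthetheuyvive.
Attach mood indicative -thim → thumthetheuyvivethim.
Apply vowel harmony: thumthetheuyvivethim → thumthetheiyvivethim.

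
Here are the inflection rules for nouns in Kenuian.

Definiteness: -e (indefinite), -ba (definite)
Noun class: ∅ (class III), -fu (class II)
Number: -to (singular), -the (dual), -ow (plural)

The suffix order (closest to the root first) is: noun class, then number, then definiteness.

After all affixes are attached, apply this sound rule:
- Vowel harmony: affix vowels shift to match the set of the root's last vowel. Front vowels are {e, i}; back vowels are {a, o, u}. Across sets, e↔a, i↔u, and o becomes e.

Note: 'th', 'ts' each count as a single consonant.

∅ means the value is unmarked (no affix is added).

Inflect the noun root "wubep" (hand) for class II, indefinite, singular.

wubepfitee

Attach noun class class II -fu → wubepfu.
Attach number singular -to → wubepfuto.
Attach definiteness indefinite -e → wubepfutoe.
Apply vowel harmony: wubepfutoe → wubepfitee.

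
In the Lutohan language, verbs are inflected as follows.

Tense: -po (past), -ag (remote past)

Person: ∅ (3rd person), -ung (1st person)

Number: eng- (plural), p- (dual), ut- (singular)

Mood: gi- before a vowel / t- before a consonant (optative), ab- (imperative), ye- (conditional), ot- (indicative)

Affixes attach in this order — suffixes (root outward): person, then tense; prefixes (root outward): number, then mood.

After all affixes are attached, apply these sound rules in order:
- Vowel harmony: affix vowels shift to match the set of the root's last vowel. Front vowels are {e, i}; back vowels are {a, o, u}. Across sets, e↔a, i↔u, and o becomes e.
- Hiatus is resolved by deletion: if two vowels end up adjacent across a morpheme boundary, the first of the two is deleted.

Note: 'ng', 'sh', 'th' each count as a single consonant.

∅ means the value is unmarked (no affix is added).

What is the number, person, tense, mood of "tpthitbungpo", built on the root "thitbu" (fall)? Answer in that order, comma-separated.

dual, 1st person, past, optative

Segment: t-p-thitbu-ung-po.
number: p- → dual.
person: -ung → 1st person.
tense: -po → past.
mood: gi/t- → optative.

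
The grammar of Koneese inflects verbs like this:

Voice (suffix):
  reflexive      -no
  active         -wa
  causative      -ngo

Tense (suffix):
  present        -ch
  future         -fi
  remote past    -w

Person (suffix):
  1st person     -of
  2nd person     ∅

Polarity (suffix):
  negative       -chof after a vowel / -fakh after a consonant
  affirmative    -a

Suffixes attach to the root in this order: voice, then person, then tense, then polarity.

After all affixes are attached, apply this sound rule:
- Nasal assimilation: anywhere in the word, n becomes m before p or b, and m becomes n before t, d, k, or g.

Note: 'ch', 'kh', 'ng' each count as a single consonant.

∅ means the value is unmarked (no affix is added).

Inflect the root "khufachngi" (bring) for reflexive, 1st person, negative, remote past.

Attach voice reflexive -no → khufachngino.
Attach person 1st person -of → khufachnginoof.
Attach tense remote past -w → khufachnginoofw.
Attach polarity negative -fakh (after consonant 'w') → khufachnginoofwfakh.
Nasal assimilation: no change.

khufachnginoofwfakh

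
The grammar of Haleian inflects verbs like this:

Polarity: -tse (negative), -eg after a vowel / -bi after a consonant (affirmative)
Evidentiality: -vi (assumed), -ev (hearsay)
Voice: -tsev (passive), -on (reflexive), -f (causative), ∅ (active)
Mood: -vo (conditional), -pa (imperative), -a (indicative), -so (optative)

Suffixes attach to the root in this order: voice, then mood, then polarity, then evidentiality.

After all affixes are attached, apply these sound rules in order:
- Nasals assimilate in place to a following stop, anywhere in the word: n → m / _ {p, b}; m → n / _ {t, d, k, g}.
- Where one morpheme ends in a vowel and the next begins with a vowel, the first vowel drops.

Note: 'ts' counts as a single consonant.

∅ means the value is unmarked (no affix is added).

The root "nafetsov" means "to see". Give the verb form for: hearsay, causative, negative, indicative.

Attach voice causative -f → nafetsovf.
Attach mood indicative -a → nafetsovfa.
Attach polarity negative -tse → nafetsovfatse.
Attach evidentiality hearsay -ev → nafetsovfatseev.
Nasal assimilation: no change.
Apply vowel deletion: nafetsovfatseev → nafetsovfatsev.

nafetsovfatsev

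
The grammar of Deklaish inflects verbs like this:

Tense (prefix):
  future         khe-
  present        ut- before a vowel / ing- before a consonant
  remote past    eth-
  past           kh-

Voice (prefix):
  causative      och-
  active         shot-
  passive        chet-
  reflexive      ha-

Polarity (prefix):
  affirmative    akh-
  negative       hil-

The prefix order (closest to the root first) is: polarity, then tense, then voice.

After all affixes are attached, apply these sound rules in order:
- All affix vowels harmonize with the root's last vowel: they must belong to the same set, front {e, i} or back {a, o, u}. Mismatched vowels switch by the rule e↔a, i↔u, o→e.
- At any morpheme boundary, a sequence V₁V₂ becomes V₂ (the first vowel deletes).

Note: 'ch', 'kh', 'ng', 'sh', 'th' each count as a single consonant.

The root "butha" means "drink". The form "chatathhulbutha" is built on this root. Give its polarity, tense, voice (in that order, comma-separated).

negative, remote past, passive

Segment: chet-eth-hil-butha.
polarity: hil- → negative.
tense: eth- → remote past.
voice: chet- → passive.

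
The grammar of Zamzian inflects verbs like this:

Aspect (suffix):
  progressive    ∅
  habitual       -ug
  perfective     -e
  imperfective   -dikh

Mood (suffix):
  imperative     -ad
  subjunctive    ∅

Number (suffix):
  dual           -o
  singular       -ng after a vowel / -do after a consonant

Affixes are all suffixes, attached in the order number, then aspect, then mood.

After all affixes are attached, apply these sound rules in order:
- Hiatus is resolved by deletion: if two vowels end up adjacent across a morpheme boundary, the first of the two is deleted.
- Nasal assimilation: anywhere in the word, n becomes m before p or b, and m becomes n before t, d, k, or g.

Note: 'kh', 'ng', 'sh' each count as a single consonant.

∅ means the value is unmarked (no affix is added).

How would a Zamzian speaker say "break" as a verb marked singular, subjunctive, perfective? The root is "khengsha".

Attach number singular -ng (after vowel 'a') → khengshang.
Attach aspect perfective -e → khengshange.
mood = subjunctive: zero marking, form stays khengshange.
Vowel deletion: no change.
Nasal assimilation: no change.

khengshange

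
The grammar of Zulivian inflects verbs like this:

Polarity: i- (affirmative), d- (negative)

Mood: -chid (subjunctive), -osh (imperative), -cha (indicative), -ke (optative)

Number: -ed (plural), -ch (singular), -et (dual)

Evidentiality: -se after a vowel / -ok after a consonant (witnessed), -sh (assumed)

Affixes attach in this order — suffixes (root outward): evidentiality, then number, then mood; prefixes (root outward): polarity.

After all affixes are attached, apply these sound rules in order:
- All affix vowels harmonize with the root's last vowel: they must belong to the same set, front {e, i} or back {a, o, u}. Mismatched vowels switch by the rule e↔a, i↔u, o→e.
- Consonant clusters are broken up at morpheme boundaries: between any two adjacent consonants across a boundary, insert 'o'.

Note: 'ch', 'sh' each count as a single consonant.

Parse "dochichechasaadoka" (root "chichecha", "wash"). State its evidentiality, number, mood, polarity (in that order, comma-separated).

witnessed, plural, optative, negative

Segment: d-chichecha-se-ed-ke.
evidentiality: -se/ok → witnessed.
number: -ed → plural.
mood: -ke → optative.
polarity: d- → negative.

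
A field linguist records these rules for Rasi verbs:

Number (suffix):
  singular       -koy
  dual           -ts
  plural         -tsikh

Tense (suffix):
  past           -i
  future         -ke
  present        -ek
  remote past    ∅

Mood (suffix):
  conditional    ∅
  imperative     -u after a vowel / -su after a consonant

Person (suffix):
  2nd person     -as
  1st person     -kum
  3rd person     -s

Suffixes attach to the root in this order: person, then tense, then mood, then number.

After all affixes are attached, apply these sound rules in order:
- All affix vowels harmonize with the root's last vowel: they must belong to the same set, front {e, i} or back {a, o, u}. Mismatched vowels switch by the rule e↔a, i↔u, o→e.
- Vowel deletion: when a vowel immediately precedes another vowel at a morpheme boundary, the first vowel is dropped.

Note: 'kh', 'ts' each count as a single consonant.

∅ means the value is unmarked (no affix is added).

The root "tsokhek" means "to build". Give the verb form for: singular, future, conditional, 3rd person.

Attach person 3rd person -s → tsokheks.
Attach tense future -ke → tsokhekske.
mood = conditional: zero marking, form stays tsokhekske.
Attach number singular -koy → tsokhekskekoy.
Apply vowel harmony: tsokhekskekoy → tsokhekskekey.
Vowel deletion: no change.

tsokhekskekey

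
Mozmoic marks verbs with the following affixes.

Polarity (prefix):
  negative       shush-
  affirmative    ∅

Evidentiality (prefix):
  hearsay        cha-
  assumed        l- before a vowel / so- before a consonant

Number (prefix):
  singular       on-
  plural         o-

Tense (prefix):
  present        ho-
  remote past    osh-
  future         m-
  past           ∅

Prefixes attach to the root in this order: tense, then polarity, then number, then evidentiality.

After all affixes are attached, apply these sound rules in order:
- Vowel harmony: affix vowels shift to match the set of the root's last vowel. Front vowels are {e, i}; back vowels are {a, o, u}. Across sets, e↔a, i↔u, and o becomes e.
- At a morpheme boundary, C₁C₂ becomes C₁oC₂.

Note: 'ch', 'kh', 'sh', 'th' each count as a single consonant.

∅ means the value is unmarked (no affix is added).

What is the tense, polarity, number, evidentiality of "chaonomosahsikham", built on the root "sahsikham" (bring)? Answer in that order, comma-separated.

Segment: cha-on-m-sahsikham.
tense: m- → future.
polarity: ∅ → affirmative.
number: on- → singular.
evidentiality: cha- → hearsay.

future, affirmative, singular, hearsay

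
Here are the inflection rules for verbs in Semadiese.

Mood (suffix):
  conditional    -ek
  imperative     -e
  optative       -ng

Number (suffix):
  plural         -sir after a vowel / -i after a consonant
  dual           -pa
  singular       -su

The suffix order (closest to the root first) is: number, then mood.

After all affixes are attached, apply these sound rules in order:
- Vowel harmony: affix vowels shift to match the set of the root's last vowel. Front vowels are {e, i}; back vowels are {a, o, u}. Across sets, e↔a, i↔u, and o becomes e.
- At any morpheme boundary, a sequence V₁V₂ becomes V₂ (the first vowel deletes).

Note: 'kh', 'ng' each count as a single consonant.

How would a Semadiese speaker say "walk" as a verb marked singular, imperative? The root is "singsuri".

Attach number singular -su → singsurisu.
Attach mood imperative -e → singsurisue.
Apply vowel harmony: singsurisue → singsurisie.
Apply vowel deletion: singsurisie → singsurise.

singsurise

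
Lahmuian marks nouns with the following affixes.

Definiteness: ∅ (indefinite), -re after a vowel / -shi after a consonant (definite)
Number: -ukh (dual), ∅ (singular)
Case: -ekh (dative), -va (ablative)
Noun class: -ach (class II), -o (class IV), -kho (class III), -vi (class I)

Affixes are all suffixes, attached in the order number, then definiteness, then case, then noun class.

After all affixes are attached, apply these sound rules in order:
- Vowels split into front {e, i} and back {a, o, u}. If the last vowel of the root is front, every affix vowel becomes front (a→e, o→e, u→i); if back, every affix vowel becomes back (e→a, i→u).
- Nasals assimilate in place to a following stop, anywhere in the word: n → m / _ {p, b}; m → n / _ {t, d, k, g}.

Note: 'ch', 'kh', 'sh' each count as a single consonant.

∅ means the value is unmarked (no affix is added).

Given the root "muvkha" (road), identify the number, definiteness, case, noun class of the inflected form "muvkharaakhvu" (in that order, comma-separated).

Segment: muvkha-re-ekh-vi.
number: ∅ → singular.
definiteness: -re/shi → definite.
case: -ekh → dative.
noun class: -vi → class I.

singular, definite, dative, class I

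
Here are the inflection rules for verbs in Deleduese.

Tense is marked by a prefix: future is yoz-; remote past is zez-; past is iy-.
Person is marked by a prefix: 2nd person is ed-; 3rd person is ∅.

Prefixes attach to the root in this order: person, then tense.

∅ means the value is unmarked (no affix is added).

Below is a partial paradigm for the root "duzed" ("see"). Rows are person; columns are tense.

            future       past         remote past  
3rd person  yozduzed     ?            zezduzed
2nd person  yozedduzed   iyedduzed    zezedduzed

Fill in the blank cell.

iyduzed

person = 3rd person: zero marking, form stays duzed.
Attach tense past iy- → iyduzed.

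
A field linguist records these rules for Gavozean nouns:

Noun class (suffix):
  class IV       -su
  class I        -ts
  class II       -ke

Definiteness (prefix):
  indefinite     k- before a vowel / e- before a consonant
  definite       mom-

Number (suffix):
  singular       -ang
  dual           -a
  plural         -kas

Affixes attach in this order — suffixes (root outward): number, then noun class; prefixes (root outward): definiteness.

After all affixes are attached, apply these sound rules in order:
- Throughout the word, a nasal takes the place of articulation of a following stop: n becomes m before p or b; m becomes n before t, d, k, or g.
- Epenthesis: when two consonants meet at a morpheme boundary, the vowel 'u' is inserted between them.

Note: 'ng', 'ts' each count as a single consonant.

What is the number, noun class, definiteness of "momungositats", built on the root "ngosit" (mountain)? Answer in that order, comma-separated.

dual, class I, definite

Segment: mom-ngosit-a-ts.
number: -a → dual.
noun class: -ts → class I.
definiteness: mom- → definite.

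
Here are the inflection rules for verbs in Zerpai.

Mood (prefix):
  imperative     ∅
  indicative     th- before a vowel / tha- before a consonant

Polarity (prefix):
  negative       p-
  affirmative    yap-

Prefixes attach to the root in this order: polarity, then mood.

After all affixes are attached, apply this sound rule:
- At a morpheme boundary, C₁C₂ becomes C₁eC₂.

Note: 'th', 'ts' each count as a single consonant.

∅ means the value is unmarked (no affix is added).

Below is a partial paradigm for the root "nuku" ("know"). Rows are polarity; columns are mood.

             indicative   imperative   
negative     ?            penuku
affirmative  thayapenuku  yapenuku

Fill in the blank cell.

Attach polarity negative p- → pnuku.
Attach mood indicative tha- (before consonant 'p') → thapnuku.
Apply epenthesis: thapnuku → thapenuku.

thapenuku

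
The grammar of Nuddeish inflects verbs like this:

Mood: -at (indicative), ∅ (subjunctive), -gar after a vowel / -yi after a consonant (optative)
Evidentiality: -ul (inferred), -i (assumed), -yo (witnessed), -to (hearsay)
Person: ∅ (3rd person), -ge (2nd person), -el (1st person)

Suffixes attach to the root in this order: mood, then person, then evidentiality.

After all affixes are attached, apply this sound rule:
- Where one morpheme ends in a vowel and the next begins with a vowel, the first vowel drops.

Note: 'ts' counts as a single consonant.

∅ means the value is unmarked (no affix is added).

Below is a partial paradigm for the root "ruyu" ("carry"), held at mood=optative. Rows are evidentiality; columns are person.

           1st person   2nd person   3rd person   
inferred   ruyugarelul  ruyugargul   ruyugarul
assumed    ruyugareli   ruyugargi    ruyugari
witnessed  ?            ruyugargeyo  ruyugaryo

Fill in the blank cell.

ruyugarelyo

Attach mood optative -gar (after vowel 'u') → ruyugar.
Attach person 1st person -el → ruyugarel.
Attach evidentiality witnessed -yo → ruyugarelyo.
Vowel deletion: no change.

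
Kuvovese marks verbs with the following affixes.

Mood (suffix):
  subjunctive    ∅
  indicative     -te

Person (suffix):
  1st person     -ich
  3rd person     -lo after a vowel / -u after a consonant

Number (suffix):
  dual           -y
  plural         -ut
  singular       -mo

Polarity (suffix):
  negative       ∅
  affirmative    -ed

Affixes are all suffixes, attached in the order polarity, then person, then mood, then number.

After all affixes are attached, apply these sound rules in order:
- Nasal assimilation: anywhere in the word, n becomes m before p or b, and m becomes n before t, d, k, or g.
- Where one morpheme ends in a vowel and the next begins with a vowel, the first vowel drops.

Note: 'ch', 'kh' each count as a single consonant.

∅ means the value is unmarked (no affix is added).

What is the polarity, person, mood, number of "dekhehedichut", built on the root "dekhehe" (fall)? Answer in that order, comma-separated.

affirmative, 1st person, subjunctive, plural

Segment: dekhehe-ed-ich-ut.
polarity: -ed → affirmative.
person: -ich → 1st person.
mood: ∅ → subjunctive.
number: -ut → plural.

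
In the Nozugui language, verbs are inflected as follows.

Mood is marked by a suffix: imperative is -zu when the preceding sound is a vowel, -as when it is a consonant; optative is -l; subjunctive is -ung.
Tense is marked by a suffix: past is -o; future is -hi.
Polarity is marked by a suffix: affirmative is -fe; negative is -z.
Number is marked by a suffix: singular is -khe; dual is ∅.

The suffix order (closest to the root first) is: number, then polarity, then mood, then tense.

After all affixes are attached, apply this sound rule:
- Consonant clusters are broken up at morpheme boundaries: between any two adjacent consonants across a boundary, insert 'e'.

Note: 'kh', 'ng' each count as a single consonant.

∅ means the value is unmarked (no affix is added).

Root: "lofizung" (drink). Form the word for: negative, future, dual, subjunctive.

number = dual: zero marking, form stays lofizung.
Attach polarity negative -z → lofizungz.
Attach mood subjunctive -ung → lofizungzung.
Attach tense future -hi → lofizungzunghi.
Apply epenthesis: lofizungzunghi → lofizungezungehi.

lofizungezungehi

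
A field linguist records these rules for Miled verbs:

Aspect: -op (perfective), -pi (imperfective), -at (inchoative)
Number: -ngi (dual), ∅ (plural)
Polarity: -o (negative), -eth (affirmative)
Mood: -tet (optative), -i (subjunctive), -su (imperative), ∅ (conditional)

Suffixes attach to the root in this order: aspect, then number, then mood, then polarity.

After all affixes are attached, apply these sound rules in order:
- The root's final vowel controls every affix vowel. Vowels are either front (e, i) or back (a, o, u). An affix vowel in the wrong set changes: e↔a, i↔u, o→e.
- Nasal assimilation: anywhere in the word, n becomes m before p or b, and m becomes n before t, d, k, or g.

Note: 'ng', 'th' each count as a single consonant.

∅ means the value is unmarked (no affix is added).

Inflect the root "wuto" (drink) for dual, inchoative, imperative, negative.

Attach aspect inchoative -at → wutoat.
Attach number dual -ngi → wutoatngi.
Attach mood imperative -su → wutoatngisu.
Attach polarity negative -o → wutoatngisuo.
Apply vowel harmony: wutoatngisuo → wutoatngusuo.
Nasal assimilation: no change.

wutoatngusuo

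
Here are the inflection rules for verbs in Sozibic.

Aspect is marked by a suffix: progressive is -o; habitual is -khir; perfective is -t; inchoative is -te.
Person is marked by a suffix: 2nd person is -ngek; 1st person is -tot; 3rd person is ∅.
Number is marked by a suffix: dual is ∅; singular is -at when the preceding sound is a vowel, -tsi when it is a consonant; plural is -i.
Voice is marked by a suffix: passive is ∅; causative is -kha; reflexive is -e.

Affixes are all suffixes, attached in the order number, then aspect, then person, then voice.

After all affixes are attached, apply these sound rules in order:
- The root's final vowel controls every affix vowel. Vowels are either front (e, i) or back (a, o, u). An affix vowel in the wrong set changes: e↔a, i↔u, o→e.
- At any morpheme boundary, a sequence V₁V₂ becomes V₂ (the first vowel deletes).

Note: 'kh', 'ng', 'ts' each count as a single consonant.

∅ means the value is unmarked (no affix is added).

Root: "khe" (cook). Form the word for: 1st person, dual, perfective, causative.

khettetkhe

number = dual: zero marking, form stays khe.
Attach aspect perfective -t → khet.
Attach person 1st person -tot → khettot.
Attach voice causative -kha → khettotkha.
Apply vowel harmony: khettotkha → khettetkhe.
Vowel deletion: no change.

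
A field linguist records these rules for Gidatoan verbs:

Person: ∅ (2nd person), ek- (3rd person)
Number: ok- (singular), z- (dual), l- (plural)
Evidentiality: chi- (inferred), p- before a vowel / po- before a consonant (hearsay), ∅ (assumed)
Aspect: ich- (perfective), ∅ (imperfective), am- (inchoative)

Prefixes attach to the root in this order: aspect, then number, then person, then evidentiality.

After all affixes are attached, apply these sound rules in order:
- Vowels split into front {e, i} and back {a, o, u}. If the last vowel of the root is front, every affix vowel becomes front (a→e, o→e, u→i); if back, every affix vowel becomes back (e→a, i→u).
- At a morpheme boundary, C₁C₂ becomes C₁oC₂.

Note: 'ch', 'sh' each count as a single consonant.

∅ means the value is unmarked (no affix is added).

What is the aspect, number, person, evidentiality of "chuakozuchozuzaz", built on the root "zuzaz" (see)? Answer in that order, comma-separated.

Segment: chi-ek-z-ich-zuzaz.
aspect: ich- → perfective.
number: z- → dual.
person: ek- → 3rd person.
evidentiality: chi- → inferred.

perfective, dual, 3rd person, inferred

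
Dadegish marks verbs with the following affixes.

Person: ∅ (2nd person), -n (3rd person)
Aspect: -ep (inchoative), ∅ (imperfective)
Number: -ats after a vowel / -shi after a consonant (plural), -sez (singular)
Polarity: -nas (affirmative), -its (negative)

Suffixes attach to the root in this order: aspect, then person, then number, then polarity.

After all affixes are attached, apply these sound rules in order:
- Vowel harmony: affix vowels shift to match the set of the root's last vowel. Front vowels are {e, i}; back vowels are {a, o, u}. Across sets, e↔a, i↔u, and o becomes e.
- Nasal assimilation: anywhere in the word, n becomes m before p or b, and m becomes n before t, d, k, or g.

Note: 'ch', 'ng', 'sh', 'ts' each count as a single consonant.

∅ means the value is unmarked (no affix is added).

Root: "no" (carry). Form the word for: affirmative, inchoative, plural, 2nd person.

noapshunas

Attach aspect inchoative -ep → noep.
person = 2nd person: zero marking, form stays noep.
Attach number plural -shi (after consonant 'p') → noepshi.
Attach polarity affirmative -nas → noepshinas.
Apply vowel harmony: noepshinas → noapshunas.
Nasal assimilation: no change.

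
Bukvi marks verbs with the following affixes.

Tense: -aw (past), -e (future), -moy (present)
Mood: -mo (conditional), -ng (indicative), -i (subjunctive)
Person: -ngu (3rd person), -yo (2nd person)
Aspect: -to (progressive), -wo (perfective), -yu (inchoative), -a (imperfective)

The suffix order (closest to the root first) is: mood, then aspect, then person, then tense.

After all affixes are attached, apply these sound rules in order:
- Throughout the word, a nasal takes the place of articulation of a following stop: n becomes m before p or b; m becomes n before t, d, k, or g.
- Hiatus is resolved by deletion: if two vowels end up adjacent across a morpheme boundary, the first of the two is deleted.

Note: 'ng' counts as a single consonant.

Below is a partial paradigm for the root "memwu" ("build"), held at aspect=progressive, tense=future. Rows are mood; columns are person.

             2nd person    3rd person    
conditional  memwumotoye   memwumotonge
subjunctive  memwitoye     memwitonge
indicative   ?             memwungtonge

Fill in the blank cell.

memwungtoye

Attach mood indicative -ng → memwung.
Attach aspect progressive -to → memwungto.
Attach person 2nd person -yo → memwungtoyo.
Attach tense future -e → memwungtoyoe.
Nasal assimilation: no change.
Apply vowel deletion: memwungtoyoe → memwungtoye.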